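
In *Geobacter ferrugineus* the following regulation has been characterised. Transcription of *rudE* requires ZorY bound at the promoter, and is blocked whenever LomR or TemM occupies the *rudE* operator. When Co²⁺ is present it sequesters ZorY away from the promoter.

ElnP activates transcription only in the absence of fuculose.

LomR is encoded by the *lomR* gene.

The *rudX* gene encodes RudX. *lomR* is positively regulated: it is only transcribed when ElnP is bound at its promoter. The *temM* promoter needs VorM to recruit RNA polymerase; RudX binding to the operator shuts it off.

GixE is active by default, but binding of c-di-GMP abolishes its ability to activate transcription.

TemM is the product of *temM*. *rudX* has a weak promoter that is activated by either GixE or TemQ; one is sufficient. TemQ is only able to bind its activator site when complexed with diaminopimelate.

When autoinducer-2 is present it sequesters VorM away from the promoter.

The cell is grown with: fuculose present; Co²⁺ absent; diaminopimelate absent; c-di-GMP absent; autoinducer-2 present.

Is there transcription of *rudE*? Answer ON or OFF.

ON

Co²⁺ is absent, so ZorY is active.
Fuculose is present, so ElnP is inactive.
Required activator ElnP is absent, so *lomR* is not transcribed.
So LomR is not produced.
Autoinducer-2 is present, so VorM is inactive.
c-di-GMP is absent, so GixE is active.
Diaminopimelate is absent, so TemQ is inactive.
Activator GixE is present, so *rudX* is transcribed.
So RudX is produced and active.
With repressor RudX bound, *temM* is not transcribed.
So TemM is not produced.
No repressor is bound and ZorY is active, so *rudE* is transcribed.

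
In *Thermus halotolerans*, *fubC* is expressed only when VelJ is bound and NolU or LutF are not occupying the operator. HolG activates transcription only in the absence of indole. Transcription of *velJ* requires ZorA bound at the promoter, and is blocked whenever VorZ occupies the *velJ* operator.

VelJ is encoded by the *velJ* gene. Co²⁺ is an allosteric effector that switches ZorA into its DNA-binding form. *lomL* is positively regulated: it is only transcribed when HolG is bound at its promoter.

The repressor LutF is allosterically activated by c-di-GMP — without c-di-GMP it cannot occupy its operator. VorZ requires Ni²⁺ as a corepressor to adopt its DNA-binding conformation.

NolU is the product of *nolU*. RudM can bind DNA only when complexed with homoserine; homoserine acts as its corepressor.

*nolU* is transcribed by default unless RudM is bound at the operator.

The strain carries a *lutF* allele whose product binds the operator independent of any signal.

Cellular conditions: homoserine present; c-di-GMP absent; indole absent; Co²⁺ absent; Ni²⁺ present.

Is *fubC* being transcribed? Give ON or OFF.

Ni²⁺ is present, so VorZ is active.
Co²⁺ is absent, so ZorA is inactive.
With repressor VorZ bound, *velJ* is not transcribed.
So VelJ is not produced.
Homoserine is present, so RudM is active.
With repressor RudM bound, *nolU* is not transcribed.
So NolU is not produced.
LutF is constitutively active in this strain.
With repressor LutF bound, *fubC* is not transcribed.

OFF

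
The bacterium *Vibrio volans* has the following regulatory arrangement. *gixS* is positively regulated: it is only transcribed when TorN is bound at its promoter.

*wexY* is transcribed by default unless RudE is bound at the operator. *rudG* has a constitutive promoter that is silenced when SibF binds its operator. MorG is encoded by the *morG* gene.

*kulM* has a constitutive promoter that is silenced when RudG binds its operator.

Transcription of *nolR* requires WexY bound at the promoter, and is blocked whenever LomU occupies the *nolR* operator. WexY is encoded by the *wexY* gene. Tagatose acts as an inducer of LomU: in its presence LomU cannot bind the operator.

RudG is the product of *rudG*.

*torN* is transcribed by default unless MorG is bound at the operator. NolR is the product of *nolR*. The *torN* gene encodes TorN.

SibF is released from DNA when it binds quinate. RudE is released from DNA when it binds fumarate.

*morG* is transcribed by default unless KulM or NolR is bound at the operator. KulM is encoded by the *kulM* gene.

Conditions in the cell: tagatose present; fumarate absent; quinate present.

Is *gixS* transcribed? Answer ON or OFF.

Quinate is present, so SibF is inactive.
With no repressor bound, *rudG* is transcribed.
So RudG is produced and active.
With repressor RudG bound, *kulM* is not transcribed.
So KulM is not produced.
Fumarate is absent, so RudE is active.
With repressor RudE bound, *wexY* is not transcribed.
So WexY is not produced.
Tagatose is present, so LomU is inactive.
Required activator WexY is absent, so *nolR* is not transcribed.
So NolR is not produced.
With no repressor bound, *morG* is transcribed.
So MorG is produced and active.
With repressor MorG bound, *torN* is not transcribed.
So TorN is not produced.
Required activator TorN is absent, so *gixS* is not transcribed.

OFF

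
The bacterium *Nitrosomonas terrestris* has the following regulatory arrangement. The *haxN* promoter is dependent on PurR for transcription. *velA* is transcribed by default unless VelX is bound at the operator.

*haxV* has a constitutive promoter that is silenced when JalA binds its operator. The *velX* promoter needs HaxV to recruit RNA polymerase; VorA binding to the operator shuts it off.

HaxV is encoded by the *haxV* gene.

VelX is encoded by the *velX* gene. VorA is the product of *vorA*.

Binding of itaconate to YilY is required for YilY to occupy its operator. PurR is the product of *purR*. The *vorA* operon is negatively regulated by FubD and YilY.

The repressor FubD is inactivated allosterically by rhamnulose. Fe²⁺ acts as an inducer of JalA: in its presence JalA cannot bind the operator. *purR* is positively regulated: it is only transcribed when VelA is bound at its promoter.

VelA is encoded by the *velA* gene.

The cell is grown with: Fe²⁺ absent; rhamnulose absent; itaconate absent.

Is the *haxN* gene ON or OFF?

ON

Rhamnulose is absent, so FubD is active.
Itaconate is absent, so YilY is inactive.
With repressor FubD bound, *vorA* is not transcribed.
So VorA is not produced.
Fe²⁺ is absent, so JalA is active.
With repressor JalA bound, *haxV* is not transcribed.
So HaxV is not produced.
Required activator HaxV is absent, so *velX* is not transcribed.
So VelX is not produced.
With no repressor bound, *velA* is transcribed.
So VelA is produced and active.
No repressor is bound and VelA is active, so *purR* is transcribed.
So PurR is produced and active.
No repressor is bound and PurR is active, so *haxN* is transcribed.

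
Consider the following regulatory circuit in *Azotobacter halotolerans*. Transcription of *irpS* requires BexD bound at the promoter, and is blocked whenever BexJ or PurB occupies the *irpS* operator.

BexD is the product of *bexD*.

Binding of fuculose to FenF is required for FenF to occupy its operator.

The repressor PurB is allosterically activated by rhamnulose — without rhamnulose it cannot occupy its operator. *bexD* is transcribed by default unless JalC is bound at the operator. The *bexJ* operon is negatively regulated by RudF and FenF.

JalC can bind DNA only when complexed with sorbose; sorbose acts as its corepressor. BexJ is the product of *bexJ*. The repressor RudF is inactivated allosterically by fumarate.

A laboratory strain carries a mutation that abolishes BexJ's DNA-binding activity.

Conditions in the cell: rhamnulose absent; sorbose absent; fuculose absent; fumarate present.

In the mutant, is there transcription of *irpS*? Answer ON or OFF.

ON

BexJ is non-functional in this strain, so it has no effect.
Rhamnulose is absent, so PurB is inactive.
Sorbose is absent, so JalC is inactive.
With no repressor bound, *bexD* is transcribed.
So BexD is produced and active.
No repressor is bound and BexD is active, so *irpS* is transcribed.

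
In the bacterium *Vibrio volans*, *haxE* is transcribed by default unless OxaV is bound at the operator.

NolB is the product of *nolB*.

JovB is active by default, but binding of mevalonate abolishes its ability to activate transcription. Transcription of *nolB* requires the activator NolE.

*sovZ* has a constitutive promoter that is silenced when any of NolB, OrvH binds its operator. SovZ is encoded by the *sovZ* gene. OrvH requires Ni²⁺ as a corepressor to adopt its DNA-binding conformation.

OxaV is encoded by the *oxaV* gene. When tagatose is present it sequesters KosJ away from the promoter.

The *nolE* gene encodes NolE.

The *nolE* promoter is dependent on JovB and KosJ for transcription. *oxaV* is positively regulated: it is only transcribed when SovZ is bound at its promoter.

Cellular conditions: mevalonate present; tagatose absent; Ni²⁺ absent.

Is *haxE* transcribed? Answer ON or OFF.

Mevalonate is present, so JovB is inactive.
Tagatose is absent, so KosJ is active.
Required activator JovB is absent, so *nolE* is not transcribed.
So NolE is not produced.
Required activator NolE is absent, so *nolB* is not transcribed.
So NolB is not produced.
Ni²⁺ is absent, so OrvH is inactive.
With no repressor bound, *sovZ* is transcribed.
So SovZ is produced and active.
No repressor is bound and SovZ is active, so *oxaV* is transcribed.
So OxaV is produced and active.
With repressor OxaV bound, *haxE* is not transcribed.

OFF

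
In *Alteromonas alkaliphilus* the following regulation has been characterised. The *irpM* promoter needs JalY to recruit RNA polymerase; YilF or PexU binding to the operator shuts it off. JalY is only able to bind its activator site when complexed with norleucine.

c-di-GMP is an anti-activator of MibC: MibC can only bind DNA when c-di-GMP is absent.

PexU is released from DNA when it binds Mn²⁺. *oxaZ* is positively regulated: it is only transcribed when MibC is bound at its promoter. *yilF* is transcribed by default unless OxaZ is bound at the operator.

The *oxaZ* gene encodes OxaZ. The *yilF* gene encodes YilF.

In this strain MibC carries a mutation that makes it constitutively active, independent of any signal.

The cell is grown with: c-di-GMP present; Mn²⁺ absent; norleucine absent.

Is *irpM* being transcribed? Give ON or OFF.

OFF

Norleucine is absent, so JalY is inactive.
MibC is constitutively active in this strain.
No repressor is bound and MibC is active, so *oxaZ* is transcribed.
So OxaZ is produced and active.
With repressor OxaZ bound, *yilF* is not transcribed.
So YilF is not produced.
Mn²⁺ is absent, so PexU is active.
With repressor PexU bound, *irpM* is not transcribed.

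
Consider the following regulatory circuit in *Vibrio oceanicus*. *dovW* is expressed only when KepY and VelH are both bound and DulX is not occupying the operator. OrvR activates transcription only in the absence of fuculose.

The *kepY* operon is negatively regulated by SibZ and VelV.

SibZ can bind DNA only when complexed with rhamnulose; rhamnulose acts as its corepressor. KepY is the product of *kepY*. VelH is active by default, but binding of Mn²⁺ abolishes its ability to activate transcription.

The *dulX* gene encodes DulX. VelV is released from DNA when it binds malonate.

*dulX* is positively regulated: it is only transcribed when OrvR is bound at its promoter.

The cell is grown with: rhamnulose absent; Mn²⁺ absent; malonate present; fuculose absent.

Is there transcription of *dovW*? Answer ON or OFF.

OFF

Rhamnulose is absent, so SibZ is inactive.
Malonate is present, so VelV is inactive.
With no repressor bound, *kepY* is transcribed.
So KepY is produced and active.
Fuculose is absent, so OrvR is active.
No repressor is bound and OrvR is active, so *dulX* is transcribed.
So DulX is produced and active.
Mn²⁺ is absent, so VelH is active.
With repressor DulX bound, *dovW* is not transcribed.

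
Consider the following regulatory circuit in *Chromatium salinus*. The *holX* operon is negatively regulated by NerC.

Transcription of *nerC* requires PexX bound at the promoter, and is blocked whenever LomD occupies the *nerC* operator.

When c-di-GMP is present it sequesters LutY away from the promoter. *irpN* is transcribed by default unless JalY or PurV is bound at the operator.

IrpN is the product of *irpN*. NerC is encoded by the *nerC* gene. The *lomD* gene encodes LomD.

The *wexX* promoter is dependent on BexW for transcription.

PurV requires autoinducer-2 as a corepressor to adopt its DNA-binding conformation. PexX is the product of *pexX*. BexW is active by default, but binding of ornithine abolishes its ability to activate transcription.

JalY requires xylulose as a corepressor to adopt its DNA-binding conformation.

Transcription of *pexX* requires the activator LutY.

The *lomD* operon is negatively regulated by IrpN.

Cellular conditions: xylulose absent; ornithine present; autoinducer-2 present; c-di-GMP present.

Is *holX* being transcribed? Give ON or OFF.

ON

Xylulose is absent, so JalY is inactive.
Autoinducer-2 is present, so PurV is active.
With repressor PurV bound, *irpN* is not transcribed.
So IrpN is not produced.
With no repressor bound, *lomD* is transcribed.
So LomD is produced and active.
c-di-GMP is present, so LutY is inactive.
Required activator LutY is absent, so *pexX* is not transcribed.
So PexX is not produced.
With repressor LomD bound, *nerC* is not transcribed.
So NerC is not produced.
With no repressor bound, *holX* is transcribed.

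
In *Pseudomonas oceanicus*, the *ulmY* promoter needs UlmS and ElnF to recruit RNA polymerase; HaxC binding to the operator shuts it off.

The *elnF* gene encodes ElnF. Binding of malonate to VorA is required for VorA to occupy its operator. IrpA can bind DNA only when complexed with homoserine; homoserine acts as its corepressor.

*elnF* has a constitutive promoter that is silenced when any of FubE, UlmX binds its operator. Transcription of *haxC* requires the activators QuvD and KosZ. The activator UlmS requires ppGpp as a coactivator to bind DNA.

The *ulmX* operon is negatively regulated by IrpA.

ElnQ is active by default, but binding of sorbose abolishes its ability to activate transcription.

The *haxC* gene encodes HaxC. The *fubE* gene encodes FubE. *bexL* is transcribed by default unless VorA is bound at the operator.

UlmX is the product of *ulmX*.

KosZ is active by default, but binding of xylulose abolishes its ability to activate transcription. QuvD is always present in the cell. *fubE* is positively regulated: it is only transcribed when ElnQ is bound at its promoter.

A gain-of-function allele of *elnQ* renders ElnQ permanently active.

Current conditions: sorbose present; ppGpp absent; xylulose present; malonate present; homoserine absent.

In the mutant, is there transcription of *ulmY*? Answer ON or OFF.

OFF

ppGpp is absent, so UlmS is inactive.
QuvD is produced constitutively and is active.
Xylulose is present, so KosZ is inactive.
Required activator KosZ is absent, so *haxC* is not transcribed.
So HaxC is not produced.
ElnQ is constitutively active in this strain.
No repressor is bound and ElnQ is active, so *fubE* is transcribed.
So FubE is produced and active.
Homoserine is absent, so IrpA is inactive.
With no repressor bound, *ulmX* is transcribed.
So UlmX is produced and active.
With repressor FubE bound, *elnF* is not transcribed.
So ElnF is not produced.
Required activator UlmS is absent, so *ulmY* is not transcribed.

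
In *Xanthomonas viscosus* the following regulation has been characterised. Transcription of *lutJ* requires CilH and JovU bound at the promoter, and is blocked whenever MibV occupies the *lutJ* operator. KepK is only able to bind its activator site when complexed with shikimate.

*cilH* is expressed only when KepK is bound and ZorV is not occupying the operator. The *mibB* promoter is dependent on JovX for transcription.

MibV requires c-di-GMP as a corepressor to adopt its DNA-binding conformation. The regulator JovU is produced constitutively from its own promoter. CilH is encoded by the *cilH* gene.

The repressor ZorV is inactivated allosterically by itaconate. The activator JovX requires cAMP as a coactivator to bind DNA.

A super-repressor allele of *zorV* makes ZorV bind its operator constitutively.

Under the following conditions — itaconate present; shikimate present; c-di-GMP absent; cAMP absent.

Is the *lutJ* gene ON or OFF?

OFF

ZorV is constitutively active in this strain.
Shikimate is present, so KepK is active.
With repressor ZorV bound, *cilH* is not transcribed.
So CilH is not produced.
JovU is produced constitutively and is active.
c-di-GMP is absent, so MibV is inactive.
Required activator CilH is absent, so *lutJ* is not transcribed.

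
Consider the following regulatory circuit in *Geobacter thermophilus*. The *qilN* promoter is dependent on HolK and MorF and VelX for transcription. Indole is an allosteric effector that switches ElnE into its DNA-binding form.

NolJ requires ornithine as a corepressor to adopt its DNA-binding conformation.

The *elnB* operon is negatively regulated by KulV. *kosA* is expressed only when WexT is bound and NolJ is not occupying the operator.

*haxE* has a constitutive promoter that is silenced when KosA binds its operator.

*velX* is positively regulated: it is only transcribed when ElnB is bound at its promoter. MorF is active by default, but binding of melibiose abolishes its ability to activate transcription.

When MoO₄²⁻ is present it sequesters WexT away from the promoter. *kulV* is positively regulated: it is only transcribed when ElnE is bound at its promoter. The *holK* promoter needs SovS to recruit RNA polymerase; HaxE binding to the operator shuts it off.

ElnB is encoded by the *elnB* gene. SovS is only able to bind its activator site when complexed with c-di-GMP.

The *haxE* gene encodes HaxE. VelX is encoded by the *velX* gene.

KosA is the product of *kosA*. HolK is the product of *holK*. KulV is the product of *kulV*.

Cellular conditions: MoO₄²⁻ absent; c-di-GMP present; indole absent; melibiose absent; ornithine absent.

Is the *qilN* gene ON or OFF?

c-di-GMP is present, so SovS is active.
Ornithine is absent, so NolJ is inactive.
MoO₄²⁻ is absent, so WexT is active.
No repressor is bound and WexT is active, so *kosA* is transcribed.
So KosA is produced and active.
With repressor KosA bound, *haxE* is not transcribed.
So HaxE is not produced.
No repressor is bound and SovS is active, so *holK* is transcribed.
So HolK is produced and active.
Melibiose is absent, so MorF is active.
Indole is absent, so ElnE is inactive.
Required activator ElnE is absent, so *kulV* is not transcribed.
So KulV is not produced.
With no repressor bound, *elnB* is transcribed.
So ElnB is produced and active.
No repressor is bound and ElnB is active, so *velX* is transcribed.
So VelX is produced and active.
No repressor is bound and HolK and MorF and VelX are active, so *qilN* is transcribed.

ON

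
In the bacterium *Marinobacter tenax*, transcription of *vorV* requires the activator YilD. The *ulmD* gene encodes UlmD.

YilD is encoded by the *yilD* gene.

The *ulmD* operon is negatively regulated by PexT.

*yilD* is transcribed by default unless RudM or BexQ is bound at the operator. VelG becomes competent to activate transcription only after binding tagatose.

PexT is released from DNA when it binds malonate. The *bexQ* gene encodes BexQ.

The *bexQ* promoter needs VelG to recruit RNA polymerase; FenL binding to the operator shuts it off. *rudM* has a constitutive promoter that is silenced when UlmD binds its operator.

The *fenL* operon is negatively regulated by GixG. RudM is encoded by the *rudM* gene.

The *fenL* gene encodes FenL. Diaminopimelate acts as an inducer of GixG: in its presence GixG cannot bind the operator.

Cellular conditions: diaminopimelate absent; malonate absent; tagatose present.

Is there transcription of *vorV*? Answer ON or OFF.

Malonate is absent, so PexT is active.
With repressor PexT bound, *ulmD* is not transcribed.
So UlmD is not produced.
With no repressor bound, *rudM* is transcribed.
So RudM is produced and active.
Tagatose is present, so VelG is active.
Diaminopimelate is absent, so GixG is active.
With repressor GixG bound, *fenL* is not transcribed.
So FenL is not produced.
No repressor is bound and VelG is active, so *bexQ* is transcribed.
So BexQ is produced and active.
With repressor RudM bound, *yilD* is not transcribed.
So YilD is not produced.
Required activator YilD is absent, so *vorV* is not transcribed.

OFF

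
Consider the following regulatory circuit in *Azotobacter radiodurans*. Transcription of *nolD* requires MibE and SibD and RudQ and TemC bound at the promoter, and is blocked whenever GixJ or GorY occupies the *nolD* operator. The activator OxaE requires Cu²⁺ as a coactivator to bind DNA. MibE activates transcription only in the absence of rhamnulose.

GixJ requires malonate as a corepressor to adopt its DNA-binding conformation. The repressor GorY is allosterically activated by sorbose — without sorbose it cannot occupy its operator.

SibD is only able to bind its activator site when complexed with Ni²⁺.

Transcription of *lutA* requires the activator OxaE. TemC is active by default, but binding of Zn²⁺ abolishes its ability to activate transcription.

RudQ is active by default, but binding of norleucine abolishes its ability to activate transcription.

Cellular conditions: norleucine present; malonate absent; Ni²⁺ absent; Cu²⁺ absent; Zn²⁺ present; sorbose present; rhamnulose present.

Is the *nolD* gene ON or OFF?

OFF

Malonate is absent, so GixJ is inactive.
Rhamnulose is present, so MibE is inactive.
Ni²⁺ is absent, so SibD is inactive.
Sorbose is present, so GorY is active.
Norleucine is present, so RudQ is inactive.
Zn²⁺ is present, so TemC is inactive.
With repressor GorY bound, *nolD* is not transcribed.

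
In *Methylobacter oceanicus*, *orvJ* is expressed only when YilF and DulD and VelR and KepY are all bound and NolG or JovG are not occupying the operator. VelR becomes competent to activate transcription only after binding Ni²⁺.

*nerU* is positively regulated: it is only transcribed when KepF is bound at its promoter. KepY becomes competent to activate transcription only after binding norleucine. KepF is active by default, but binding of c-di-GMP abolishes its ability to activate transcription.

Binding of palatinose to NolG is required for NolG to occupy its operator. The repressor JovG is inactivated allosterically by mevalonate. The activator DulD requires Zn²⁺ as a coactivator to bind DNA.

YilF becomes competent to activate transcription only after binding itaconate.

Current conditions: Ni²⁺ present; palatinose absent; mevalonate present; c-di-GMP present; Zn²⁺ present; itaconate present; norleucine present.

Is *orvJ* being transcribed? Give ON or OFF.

Palatinose is absent, so NolG is inactive.
Itaconate is present, so YilF is active.
Mevalonate is present, so JovG is inactive.
Zn²⁺ is present, so DulD is active.
Ni²⁺ is present, so VelR is active.
Norleucine is present, so KepY is active.
No repressor is bound and YilF and DulD and VelR and KepY are active, so *orvJ* is transcribed.

ON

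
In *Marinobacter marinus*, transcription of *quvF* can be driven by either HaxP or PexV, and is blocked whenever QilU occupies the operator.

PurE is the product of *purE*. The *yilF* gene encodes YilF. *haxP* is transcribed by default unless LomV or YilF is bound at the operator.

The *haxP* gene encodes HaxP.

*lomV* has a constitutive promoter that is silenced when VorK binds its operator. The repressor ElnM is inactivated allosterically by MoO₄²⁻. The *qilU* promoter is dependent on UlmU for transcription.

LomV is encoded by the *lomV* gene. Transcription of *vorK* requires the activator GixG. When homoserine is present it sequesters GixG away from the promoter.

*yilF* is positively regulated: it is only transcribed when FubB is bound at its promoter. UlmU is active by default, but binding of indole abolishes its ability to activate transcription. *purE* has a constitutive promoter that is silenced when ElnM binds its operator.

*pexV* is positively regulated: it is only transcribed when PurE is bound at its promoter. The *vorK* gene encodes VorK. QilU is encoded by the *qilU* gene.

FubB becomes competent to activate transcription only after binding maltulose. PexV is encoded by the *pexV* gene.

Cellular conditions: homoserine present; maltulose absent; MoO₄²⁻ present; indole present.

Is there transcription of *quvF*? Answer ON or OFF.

Indole is present, so UlmU is inactive.
Required activator UlmU is absent, so *qilU* is not transcribed.
So QilU is not produced.
Homoserine is present, so GixG is inactive.
Required activator GixG is absent, so *vorK* is not transcribed.
So VorK is not produced.
With no repressor bound, *lomV* is transcribed.
So LomV is produced and active.
Maltulose is absent, so FubB is inactive.
Required activator FubB is absent, so *yilF* is not transcribed.
So YilF is not produced.
With repressor LomV bound, *haxP* is not transcribed.
So HaxP is not produced.
MoO₄²⁻ is present, so ElnM is inactive.
With no repressor bound, *purE* is transcribed.
So PurE is produced and active.
No repressor is bound and PurE is active, so *pexV* is transcribed.
So PexV is produced and active.
Activator PexV is present, so *quvF* is transcribed.

ON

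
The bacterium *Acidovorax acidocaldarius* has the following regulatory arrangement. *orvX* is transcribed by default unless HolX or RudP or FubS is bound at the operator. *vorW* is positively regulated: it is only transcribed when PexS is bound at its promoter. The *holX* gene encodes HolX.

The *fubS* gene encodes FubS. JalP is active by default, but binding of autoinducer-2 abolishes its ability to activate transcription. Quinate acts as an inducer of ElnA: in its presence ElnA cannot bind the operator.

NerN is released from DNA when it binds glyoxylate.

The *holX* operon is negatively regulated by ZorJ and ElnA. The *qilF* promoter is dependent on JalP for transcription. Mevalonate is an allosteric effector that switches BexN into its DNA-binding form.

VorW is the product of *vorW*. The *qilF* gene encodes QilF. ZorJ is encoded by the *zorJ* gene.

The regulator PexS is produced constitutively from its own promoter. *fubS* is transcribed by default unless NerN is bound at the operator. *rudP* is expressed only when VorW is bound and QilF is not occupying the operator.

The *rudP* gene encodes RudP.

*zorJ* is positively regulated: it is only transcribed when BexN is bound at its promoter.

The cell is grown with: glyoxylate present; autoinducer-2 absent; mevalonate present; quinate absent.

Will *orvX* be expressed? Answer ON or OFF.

Mevalonate is present, so BexN is active.
No repressor is bound and BexN is active, so *zorJ* is transcribed.
So ZorJ is produced and active.
Quinate is absent, so ElnA is active.
With repressor ZorJ bound, *holX* is not transcribed.
So HolX is not produced.
Autoinducer-2 is absent, so JalP is active.
No repressor is bound and JalP is active, so *qilF* is transcribed.
So QilF is produced and active.
PexS is produced constitutively and is active.
No repressor is bound and PexS is active, so *vorW* is transcribed.
So VorW is produced and active.
With repressor QilF bound, *rudP* is not transcribed.
So RudP is not produced.
Glyoxylate is present, so NerN is inactive.
With no repressor bound, *fubS* is transcribed.
So FubS is produced and active.
With repressor FubS bound, *orvX* is not transcribed.

OFF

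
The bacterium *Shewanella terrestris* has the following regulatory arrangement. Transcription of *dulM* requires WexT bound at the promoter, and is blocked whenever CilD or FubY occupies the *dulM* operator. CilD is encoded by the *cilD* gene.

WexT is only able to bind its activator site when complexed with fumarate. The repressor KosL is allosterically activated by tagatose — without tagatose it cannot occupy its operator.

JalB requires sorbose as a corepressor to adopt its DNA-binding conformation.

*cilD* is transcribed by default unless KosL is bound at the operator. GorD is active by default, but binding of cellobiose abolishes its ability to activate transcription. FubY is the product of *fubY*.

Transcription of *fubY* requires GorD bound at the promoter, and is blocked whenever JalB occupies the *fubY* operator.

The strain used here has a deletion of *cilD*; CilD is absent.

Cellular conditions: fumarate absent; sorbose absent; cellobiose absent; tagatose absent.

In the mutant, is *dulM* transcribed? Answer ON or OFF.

OFF

Fumarate is absent, so WexT is inactive.
CilD is non-functional in this strain, so it has no effect.
Cellobiose is absent, so GorD is active.
Sorbose is absent, so JalB is inactive.
No repressor is bound and GorD is active, so *fubY* is transcribed.
So FubY is produced and active.
With repressor FubY bound, *dulM* is not transcribed.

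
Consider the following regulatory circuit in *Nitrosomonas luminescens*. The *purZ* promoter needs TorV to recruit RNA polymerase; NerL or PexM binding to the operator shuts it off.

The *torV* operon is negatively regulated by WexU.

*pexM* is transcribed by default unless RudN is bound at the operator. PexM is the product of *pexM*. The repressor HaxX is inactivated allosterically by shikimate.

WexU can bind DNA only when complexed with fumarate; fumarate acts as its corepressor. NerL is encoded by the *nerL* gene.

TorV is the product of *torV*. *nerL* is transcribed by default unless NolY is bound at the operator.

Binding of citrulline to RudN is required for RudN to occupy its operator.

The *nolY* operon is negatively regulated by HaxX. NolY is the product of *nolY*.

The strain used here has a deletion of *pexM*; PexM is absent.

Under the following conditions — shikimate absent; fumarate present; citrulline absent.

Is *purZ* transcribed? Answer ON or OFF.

OFF

Fumarate is present, so WexU is active.
With repressor WexU bound, *torV* is not transcribed.
So TorV is not produced.
Shikimate is absent, so HaxX is active.
With repressor HaxX bound, *nolY* is not transcribed.
So NolY is not produced.
With no repressor bound, *nerL* is transcribed.
So NerL is produced and active.
PexM is non-functional in this strain, so it has no effect.
With repressor NerL bound, *purZ* is not transcribed.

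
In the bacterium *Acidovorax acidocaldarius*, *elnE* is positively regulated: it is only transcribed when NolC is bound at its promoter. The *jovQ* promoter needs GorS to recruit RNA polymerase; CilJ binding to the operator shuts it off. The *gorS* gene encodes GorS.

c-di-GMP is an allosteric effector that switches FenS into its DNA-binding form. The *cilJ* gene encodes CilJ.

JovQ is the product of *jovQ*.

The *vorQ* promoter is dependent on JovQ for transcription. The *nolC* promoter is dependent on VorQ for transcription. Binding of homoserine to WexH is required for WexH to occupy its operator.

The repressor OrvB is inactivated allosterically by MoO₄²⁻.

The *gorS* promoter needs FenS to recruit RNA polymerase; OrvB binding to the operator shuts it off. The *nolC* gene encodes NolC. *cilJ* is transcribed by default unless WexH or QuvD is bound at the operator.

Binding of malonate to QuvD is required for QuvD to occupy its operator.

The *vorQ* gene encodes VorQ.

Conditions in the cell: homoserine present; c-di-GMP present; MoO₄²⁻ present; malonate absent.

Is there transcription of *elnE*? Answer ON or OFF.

MoO₄²⁻ is present, so OrvB is inactive.
c-di-GMP is present, so FenS is active.
No repressor is bound and FenS is active, so *gorS* is transcribed.
So GorS is produced and active.
Homoserine is present, so WexH is active.
Malonate is absent, so QuvD is inactive.
With repressor WexH bound, *cilJ* is not transcribed.
So CilJ is not produced.
No repressor is bound and GorS is active, so *jovQ* is transcribed.
So JovQ is produced and active.
No repressor is bound and JovQ is active, so *vorQ* is transcribed.
So VorQ is produced and active.
No repressor is bound and VorQ is active, so *nolC* is transcribed.
So NolC is produced and active.
No repressor is bound and NolC is active, so *elnE* is transcribed.

ON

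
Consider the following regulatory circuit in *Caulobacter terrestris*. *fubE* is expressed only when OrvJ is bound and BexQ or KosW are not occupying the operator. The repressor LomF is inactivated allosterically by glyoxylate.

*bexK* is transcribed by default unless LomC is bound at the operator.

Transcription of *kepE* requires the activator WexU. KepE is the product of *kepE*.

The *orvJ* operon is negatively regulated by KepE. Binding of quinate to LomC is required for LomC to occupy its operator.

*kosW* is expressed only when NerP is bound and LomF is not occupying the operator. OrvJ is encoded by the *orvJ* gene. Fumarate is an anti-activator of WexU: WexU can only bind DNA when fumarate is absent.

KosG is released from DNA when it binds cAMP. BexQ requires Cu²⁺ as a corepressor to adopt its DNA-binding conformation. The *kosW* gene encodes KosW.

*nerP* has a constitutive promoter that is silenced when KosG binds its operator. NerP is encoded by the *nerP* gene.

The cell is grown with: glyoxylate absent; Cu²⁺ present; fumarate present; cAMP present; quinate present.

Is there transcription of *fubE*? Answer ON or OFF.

Fumarate is present, so WexU is inactive.
Required activator WexU is absent, so *kepE* is not transcribed.
So KepE is not produced.
With no repressor bound, *orvJ* is transcribed.
So OrvJ is produced and active.
Cu²⁺ is present, so BexQ is active.
Glyoxylate is absent, so LomF is active.
cAMP is present, so KosG is inactive.
With no repressor bound, *nerP* is transcribed.
So NerP is produced and active.
With repressor LomF bound, *kosW* is not transcribed.
So KosW is not produced.
With repressor BexQ bound, *fubE* is not transcribed.

OFF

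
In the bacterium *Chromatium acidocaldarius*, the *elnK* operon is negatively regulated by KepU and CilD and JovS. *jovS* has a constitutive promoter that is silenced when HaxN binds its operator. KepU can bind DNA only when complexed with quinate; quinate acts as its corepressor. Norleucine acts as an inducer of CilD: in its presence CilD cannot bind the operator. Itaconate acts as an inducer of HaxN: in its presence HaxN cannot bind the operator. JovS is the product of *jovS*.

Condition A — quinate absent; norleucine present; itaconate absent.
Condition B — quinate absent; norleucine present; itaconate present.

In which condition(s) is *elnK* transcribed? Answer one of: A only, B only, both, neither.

Condition A:
Quinate is absent, so KepU is inactive.
Norleucine is present, so CilD is inactive.
Itaconate is absent, so HaxN is active.
With repressor HaxN bound, *jovS* is not transcribed.
So JovS is not produced.
With no repressor bound, *elnK* is transcribed.
→ *elnK* is ON in A.
Condition B:
Quinate is absent, so KepU is inactive.
Norleucine is present, so CilD is inactive.
Itaconate is present, so HaxN is inactive.
With no repressor bound, *jovS* is transcribed.
So JovS is produced and active.
With repressor JovS bound, *elnK* is not transcribed.
→ *elnK* is OFF in B.

A only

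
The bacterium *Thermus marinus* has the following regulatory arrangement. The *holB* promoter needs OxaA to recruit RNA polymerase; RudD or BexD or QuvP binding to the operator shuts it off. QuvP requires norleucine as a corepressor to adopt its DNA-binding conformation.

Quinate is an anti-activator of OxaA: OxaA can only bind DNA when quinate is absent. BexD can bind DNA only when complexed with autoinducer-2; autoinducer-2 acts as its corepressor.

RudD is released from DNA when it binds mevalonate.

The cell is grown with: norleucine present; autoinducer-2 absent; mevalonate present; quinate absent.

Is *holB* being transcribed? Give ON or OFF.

Mevalonate is present, so RudD is inactive.
Autoinducer-2 is absent, so BexD is inactive.
Norleucine is present, so QuvP is active.
Quinate is absent, so OxaA is active.
With repressor QuvP bound, *holB* is not transcribed.

OFF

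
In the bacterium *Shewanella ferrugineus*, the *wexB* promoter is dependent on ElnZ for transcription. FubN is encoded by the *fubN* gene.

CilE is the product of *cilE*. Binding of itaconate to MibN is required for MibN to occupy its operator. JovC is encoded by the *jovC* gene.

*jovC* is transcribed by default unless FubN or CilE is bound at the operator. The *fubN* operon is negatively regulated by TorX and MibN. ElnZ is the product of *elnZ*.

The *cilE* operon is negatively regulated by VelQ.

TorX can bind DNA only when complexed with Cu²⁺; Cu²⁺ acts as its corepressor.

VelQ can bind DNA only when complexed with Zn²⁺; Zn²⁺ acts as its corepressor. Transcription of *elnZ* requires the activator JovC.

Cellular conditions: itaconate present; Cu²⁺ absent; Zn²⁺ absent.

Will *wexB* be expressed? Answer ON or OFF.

OFF

Cu²⁺ is absent, so TorX is inactive.
Itaconate is present, so MibN is active.
With repressor MibN bound, *fubN* is not transcribed.
So FubN is not produced.
Zn²⁺ is absent, so VelQ is inactive.
With no repressor bound, *cilE* is transcribed.
So CilE is produced and active.
With repressor CilE bound, *jovC* is not transcribed.
So JovC is not produced.
Required activator JovC is absent, so *elnZ* is not transcribed.
So ElnZ is not produced.
Required activator ElnZ is absent, so *wexB* is not transcribed.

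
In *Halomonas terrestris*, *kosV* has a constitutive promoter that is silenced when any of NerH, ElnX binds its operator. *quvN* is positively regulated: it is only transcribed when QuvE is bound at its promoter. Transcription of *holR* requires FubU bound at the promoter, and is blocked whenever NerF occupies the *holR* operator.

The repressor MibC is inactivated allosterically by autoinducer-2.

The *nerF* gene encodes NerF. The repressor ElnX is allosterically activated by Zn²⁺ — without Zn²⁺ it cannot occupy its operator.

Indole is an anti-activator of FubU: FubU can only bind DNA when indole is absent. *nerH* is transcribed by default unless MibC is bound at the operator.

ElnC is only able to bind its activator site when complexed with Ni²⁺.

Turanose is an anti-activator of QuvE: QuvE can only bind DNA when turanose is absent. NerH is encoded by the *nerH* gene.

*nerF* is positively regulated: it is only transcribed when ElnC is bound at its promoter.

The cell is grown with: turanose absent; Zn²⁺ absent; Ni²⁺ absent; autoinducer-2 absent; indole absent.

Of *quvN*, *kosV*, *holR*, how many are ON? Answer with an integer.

3

Turanose is absent, so QuvE is active.
No repressor is bound and QuvE is active, so *quvN* is transcribed.
→ *quvN* is ON.
Autoinducer-2 is absent, so MibC is active.
With repressor MibC bound, *nerH* is not transcribed.
So NerH is not produced.
Zn²⁺ is absent, so ElnX is inactive.
With no repressor bound, *kosV* is transcribed.
→ *kosV* is ON.
Ni²⁺ is absent, so ElnC is inactive.
Required activator ElnC is absent, so *nerF* is not transcribed.
So NerF is not produced.
Indole is absent, so FubU is active.
No repressor is bound and FubU is active, so *holR* is transcribed.
→ *holR* is ON.
3 of the 3 genes are transcribed.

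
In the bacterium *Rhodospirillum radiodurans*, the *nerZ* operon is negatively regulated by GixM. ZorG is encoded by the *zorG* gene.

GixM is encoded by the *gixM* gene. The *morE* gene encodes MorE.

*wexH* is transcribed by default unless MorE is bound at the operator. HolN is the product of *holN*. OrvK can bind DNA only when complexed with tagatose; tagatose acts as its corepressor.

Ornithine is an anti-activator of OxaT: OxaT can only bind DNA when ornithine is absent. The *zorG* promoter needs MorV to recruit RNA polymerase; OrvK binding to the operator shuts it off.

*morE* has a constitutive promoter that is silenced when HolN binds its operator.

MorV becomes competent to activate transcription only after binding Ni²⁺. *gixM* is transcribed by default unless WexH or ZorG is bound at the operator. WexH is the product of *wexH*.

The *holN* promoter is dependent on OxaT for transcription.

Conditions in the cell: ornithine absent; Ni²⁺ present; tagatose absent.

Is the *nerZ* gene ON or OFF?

ON

Ornithine is absent, so OxaT is active.
No repressor is bound and OxaT is active, so *holN* is transcribed.
So HolN is produced and active.
With repressor HolN bound, *morE* is not transcribed.
So MorE is not produced.
With no repressor bound, *wexH* is transcribed.
So WexH is produced and active.
Ni²⁺ is present, so MorV is active.
Tagatose is absent, so OrvK is inactive.
No repressor is bound and MorV is active, so *zorG* is transcribed.
So ZorG is produced and active.
With repressor WexH bound, *gixM* is not transcribed.
So GixM is not produced.
With no repressor bound, *nerZ* is transcribed.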